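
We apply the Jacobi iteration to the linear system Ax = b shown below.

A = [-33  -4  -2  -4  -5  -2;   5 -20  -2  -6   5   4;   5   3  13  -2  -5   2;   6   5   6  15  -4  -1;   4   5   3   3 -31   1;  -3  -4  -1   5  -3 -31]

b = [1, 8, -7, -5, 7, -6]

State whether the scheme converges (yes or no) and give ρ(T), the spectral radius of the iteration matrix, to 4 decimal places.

yes, ρ = 0.6141

Write A = D+L+U with D = diag(-33, -20, 13, 15, -31, -31).
Jacobi: T = -D⁻¹(L+U), T[2,4] = -(-5)/(13) = +0.3846; T[2,2] = 0.
  T[0,:] = [+0.0000  -0.1212  -0.0606  -0.1212  -0.1515  -0.0606]
  T[1,:] = [+0.2500  +0.0000  -0.1000  -0.3000  +0.2500  +0.2000]
  T[2,:] = [-0.3846  -0.2308  +0.0000  +0.1538  +0.3846  -0.1538]
  T[3,:] = [-0.4000  -0.3333  -0.4000  +0.0000  +0.2667  +0.0667]
  T[4,:] = [+0.1290  +0.1613  +0.0968  +0.0968  +0.0000  +0.0323]
  T[5,:] = [-0.0968  -0.1290  -0.0323  +0.1613  -0.0968  +0.0000]
moduli |λ_i(T)| = 0.6141, 0.2287, 0.2287, 0.1955, 0.1955, 0.0925.
ρ(T) = max|λ| = 0.6141; 0.6141 < 1, so it converges for any x₀.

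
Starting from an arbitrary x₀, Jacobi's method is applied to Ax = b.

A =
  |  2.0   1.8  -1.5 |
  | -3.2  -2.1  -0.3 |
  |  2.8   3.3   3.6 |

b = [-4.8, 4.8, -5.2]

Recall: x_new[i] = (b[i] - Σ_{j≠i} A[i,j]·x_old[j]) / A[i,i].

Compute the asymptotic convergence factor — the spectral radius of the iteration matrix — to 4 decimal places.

1.2867

Let D = diag(2, -2.1, 3.6); L, U the strict triangles.
T_J = -D⁻¹(L+U): T[0,2] = -(-1.5)/(2) = +0.7500; T[0,0] = 0.
  T[0,:] = [+0.0000  -0.9000  +0.7500]
  T[1,:] = [-1.5238  +0.0000  -0.1429]
  T[2,:] = [-0.7778  -0.9167  +0.0000]
|λ(T)| sorted: 1.2867, 0.8582, 0.8582.
ρ = 1.2867; 1.2867 > 1, so it fails to converge.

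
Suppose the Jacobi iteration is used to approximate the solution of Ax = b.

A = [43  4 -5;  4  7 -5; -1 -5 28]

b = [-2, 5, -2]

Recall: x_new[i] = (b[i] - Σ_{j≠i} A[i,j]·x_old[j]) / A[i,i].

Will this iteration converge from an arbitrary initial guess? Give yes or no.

yes

Split A = D + L + U, D = diag(43, 7, 28).
Jacobi: T = -D⁻¹(L+U), T[2,0] = -(-1)/(28) = +0.0357; T[2,2] = 0.
  T[0,:] = [+0.0000, -0.0930, +0.1163]
  T[1,:] = [-0.5714, +0.0000, +0.7143]
  T[2,:] = [+0.0357, +0.1786, +0.0000]
|eigenvalues of T|: 0.4643, 0.3845, 0.0798.
spectral radius ρ = 0.4643; 0.4643 < 1, so it converges for any x₀.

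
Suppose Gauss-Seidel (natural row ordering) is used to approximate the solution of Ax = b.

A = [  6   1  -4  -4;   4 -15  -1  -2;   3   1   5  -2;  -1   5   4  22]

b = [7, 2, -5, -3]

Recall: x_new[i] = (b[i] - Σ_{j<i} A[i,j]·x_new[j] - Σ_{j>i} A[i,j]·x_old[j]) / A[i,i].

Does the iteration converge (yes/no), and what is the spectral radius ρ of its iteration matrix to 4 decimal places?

Split A = D + L + U, D = diag(6, -15, 5, 22).
T_GS = -(D+L)⁻¹U: row 0 first, T[0,3] = -(-4)/(6) = +0.6667; later rows by forward substitution.
  T[0,:] = [+0.0000, -0.1667, +0.6667, +0.6667]
  T[1,:] = [+0.0000, -0.0444, +0.1111, +0.0444]
  T[2,:] = [+0.0000, +0.1089, -0.4222, -0.0089]
  T[3,:] = [+0.0000, -0.0173, +0.0818, +0.0218]
|eigenvalues of T|: 0.4483, 0.0230, 0.0195, 0.0000.
spectral radius ρ = 0.4483; 0.4483 < 1: convergent.

yes, ρ = 0.4483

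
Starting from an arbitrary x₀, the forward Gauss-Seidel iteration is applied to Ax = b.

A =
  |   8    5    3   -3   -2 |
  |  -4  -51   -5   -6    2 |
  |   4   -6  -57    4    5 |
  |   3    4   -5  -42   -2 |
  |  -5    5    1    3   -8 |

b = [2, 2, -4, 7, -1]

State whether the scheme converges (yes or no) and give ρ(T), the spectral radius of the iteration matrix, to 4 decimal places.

yes, ρ = 0.2917

Split A = D + L + U, D = diag(8, -51, -57, -42, -8).
Gauss-Seidel: T = -(D+L)⁻¹U, row 0 first, T[0,4] = -(-2)/(8) = +0.2500; later rows by forward substitution.
  T[0,:] = [+0.0000  -0.6250  -0.3750  +0.3750  +0.2500]
  T[1,:] = [+0.0000  +0.0490  -0.0686  -0.1471  +0.0196]
  T[2,:] = [+0.0000  -0.0490  -0.0191  +0.1120  +0.1032]
  T[3,:] = [+0.0000  -0.0341  -0.0310  -0.0005  -0.0402]
  T[4,:] = [+0.0000  +0.4023  +0.1775  -0.3125  -0.1462]
|λ(T)| sorted: 0.2917, 0.1770, 0.0498, 0.0498, 0.0000.
spectral radius ρ = 0.2917; 0.2917 < 1: convergent.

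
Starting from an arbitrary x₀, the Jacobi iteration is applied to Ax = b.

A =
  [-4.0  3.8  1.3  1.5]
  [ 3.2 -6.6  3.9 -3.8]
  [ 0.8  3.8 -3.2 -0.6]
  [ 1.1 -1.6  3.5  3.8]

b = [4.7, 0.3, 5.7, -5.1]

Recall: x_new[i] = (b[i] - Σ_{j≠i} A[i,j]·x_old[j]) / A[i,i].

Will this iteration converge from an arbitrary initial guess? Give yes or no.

no

A = D + L + U where D = diag(-4, -6.6, -3.2, 3.8).
T_J = -D⁻¹(L+U): T[3,0] = -(1.1)/(3.8) = -0.2895; T[3,3] = 0.
  T[0,:] = [+0.0000 +0.9500 +0.3250 +0.3750]
  T[1,:] = [+0.4848 +0.0000 +0.5909 -0.5758]
  T[2,:] = [+0.2500 +1.1875 +0.0000 -0.1875]
  T[3,:] = [-0.2895 +0.4211 -0.9211 +0.0000]
|roots of det(T-λI)|: 1.3701, 0.8653, 0.8653, 0.0478.
ρ = 1.3701; 1.3701 > 1, so it fails to converge.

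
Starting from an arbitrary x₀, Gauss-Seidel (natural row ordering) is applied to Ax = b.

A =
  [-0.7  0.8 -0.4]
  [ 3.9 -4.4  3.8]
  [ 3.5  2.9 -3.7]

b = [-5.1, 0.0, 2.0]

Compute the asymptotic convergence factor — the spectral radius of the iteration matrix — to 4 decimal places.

1.4131

Diagonal D = diag(-0.7, -4.4, -3.7); L, U strict lower/upper.
T_GS = -(D+L)⁻¹U: row 0 first, T[0,1] = -(0.8)/(-0.7) = +1.1429; later rows by forward substitution.
  T[0,:] = [+0.0000, +1.1429, -0.5714]
  T[1,:] = [+0.0000, +1.0130, +0.3571]
  T[2,:] = [+0.0000, +1.8750, -0.2606]
|λ(T)| sorted: 1.4131, 0.6607, 0.0000.
ρ(T) = max|λ| = 1.4131; 1.4131 > 1, so it fails to converge.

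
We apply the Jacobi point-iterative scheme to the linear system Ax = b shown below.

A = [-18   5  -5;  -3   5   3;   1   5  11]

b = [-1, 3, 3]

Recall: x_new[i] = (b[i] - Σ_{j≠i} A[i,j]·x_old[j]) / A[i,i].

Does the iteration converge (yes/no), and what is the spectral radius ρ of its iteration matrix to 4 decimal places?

yes, ρ = 0.7640

Write A = D+L+U with D = diag(-18, 5, 11).
Jacobi: T = -D⁻¹(L+U), T[1,0] = -(-3)/(5) = +0.6000; T[1,1] = 0.
  T[0,:] = [+0.0000, +0.2778, -0.2778]
  T[1,:] = [+0.6000, +0.0000, -0.6000]
  T[2,:] = [-0.0909, -0.4545, +0.0000]
eigenvalue magnitudes: 0.7640, 0.5460, 0.2179.
ρ(T) = max|λ| = 0.7640; 0.7640 < 1: convergent.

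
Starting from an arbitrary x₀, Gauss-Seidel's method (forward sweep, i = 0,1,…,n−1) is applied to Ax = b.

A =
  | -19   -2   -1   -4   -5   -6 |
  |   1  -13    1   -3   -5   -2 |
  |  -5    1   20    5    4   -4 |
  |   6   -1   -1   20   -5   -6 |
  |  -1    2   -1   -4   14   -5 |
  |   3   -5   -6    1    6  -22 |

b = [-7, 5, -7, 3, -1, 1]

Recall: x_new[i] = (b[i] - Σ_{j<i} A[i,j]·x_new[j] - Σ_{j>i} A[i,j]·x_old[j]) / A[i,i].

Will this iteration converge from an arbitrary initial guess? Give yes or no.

Let D = diag(-19, -13, 20, 20, 14, -22); L, U the strict triangles.
T_GS = -(D+L)⁻¹U: row 0 first, T[0,2] = -(-1)/(-19) = -0.0526; later rows by forward substitution.
  T[0,:] = [+0.0000, -0.1053, -0.0526, -0.2105, -0.2632, -0.3158]
  T[1,:] = [+0.0000, -0.0081, +0.0729, -0.2470, -0.4049, -0.1781]
  T[2,:] = [+0.0000, -0.0259, -0.0168, -0.2903, -0.2455, +0.1300]
  T[3,:] = [+0.0000, +0.0299, +0.0186, +0.0363, +0.2964, +0.3923]
  T[4,:] = [+0.0000, +0.0003, -0.0101, +0.0099, +0.1062, +0.4814]
  T[5,:] = [+0.0000, -0.0040, -0.0211, +0.1109, +0.1655, +0.1111]
|roots of det(T-λI)|: 0.5089, 0.1665, 0.1665, 0.0418, 0.0418, 0.0000.
spectral radius ρ = 0.5089; 0.5089 < 1 ⇒ converges.

yes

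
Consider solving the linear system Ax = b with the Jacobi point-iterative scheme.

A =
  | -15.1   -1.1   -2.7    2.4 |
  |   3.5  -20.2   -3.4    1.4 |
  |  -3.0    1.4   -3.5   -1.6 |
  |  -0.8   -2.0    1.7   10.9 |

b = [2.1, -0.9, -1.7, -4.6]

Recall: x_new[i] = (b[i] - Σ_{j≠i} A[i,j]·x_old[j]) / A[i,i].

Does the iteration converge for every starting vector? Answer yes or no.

yes

Write A = D+L+U with D = diag(-15.1, -20.2, -3.5, 10.9).
T_J = -D⁻¹(L+U): T[3,2] = -(1.7)/(10.9) = -0.1560; T[3,3] = 0.
  T[0,:] = [+0.0000 -0.0728 -0.1788 +0.1589]
  T[1,:] = [+0.1733 +0.0000 -0.1683 +0.0693]
  T[2,:] = [-0.8571 +0.4000 +0.0000 -0.4571]
  T[3,:] = [+0.0734 +0.1835 -0.1560 +0.0000]
moduli |λ_i(T)| = 0.4731, 0.3779, 0.1374, 0.1374.
ρ = 0.4731; 0.4731 < 1: convergent.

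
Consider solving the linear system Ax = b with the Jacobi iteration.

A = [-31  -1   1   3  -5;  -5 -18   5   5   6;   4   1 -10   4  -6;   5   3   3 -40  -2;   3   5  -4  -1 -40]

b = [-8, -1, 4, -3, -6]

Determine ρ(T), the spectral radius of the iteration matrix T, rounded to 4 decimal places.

0.4177

A = D + L + U where D = diag(-31, -18, -10, -40, -40).
Jacobi: T = -D⁻¹(L+U), T[4,0] = -(3)/(-40) = +0.0750; T[4,4] = 0.
  T[0,:] = [+0.0000, -0.0323, +0.0323, +0.0968, -0.1613]
  T[1,:] = [-0.2778, +0.0000, +0.2778, +0.2778, +0.3333]
  T[2,:] = [+0.4000, +0.1000, +0.0000, +0.4000, -0.6000]
  T[3,:] = [+0.1250, +0.0750, +0.0750, +0.0000, -0.0500]
  T[4,:] = [+0.0750, +0.1250, -0.1000, -0.0250, +0.0000]
|λ(T)| sorted: 0.4177, 0.3270, 0.3270, 0.1723, 0.0531.
ρ = 0.4177; 0.4177 < 1 ⇒ converges.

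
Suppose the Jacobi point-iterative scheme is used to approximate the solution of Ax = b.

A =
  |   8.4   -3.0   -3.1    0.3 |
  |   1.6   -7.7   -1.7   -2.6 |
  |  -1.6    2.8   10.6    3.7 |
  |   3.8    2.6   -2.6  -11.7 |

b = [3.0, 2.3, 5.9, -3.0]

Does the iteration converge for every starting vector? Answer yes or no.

Let D = diag(8.4, -7.7, 10.6, -11.7); L, U the strict triangles.
Jacobi: T = -D⁻¹(L+U), T[3,2] = -(-2.6)/(-11.7) = -0.2222; T[3,3] = 0.
  T[0,:] = [+0.0000, +0.3571, +0.3690, -0.0357]
  T[1,:] = [+0.2078, +0.0000, -0.2208, -0.3377]
  T[2,:] = [+0.1509, -0.2642, +0.0000, -0.3491]
  T[3,:] = [+0.3248, +0.2222, -0.2222, +0.0000]
eigenvalue magnitudes: 0.6352, 0.3751, 0.3751, 0.1863.
spectral radius ρ = 0.6352; 0.6352 < 1, so it converges for any x₀.

yes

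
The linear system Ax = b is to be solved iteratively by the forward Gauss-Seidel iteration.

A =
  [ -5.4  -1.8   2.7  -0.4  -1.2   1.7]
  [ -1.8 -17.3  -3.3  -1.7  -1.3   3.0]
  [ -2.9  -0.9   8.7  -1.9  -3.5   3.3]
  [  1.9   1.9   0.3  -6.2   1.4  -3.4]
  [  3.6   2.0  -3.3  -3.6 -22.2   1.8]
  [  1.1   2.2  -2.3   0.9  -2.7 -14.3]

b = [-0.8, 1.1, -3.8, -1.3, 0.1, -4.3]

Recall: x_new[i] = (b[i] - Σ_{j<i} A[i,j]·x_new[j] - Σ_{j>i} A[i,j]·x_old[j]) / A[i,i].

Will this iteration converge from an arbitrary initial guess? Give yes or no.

yes

Diagonal D = diag(-5.4, -17.3, 8.7, -6.2, -22.2, -14.3); L, U strict lower/upper.
GS T = -(D+L)⁻¹U: row 0 first, T[0,3] = -(-0.4)/(-5.4) = -0.0741; later rows by forward substitution.
  T[0,:] = [+0.0000, -0.3333, +0.5000, -0.0741, -0.2222, +0.3148]
  T[1,:] = [+0.0000, +0.0347, -0.2428, -0.0906, -0.0520, +0.1407]
  T[2,:] = [+0.0000, -0.1075, +0.1416, +0.1843, +0.3228, -0.2598]
  T[3,:] = [+0.0000, -0.0967, +0.0857, -0.0415, +0.1574, -0.4214]
  T[4,:] = [+0.0000, -0.0193, +0.0243, -0.0408, -0.1142, +0.2518]
  T[5,:] = [+0.0000, -0.0055, -0.0208, -0.0442, -0.0455, +0.0136]
moduli |λ_i(T)| = 0.3646, 0.1363, 0.1363, 0.0537, 0.0537, 0.0000.
ρ = 0.3646; 0.3646 < 1 ⇒ converges.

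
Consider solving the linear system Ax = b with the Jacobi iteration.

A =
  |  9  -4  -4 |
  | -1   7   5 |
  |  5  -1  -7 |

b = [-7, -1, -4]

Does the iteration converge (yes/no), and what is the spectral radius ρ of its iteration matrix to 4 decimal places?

yes, ρ = 0.8686

Diagonal D = diag(9, 7, -7); L, U strict lower/upper.
Jacobi: T = -D⁻¹(L+U), T[1,2] = -(5)/(7) = -0.7143; T[1,1] = 0.
  T[0,:] = [+0.0000, +0.4444, +0.4444]
  T[1,:] = [+0.1429, +0.0000, -0.7143]
  T[2,:] = [+0.7143, -0.1429, +0.0000]
|λ(T)| sorted: 0.8686, 0.5211, 0.5211.
ρ = 0.8686; 0.8686 < 1, so it converges for any x₀.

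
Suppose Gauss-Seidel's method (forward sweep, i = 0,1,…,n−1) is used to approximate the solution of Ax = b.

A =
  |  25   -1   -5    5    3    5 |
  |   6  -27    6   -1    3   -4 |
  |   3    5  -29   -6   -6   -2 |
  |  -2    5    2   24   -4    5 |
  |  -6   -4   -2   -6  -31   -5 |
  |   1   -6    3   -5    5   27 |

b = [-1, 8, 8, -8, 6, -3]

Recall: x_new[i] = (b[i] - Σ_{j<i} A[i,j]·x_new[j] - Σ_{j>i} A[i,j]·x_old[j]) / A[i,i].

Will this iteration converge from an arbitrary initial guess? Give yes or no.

yes

A = D + L + U where D = diag(25, -27, -29, 24, -31, 27).
GS T = -(D+L)⁻¹U: row 0 first, T[0,4] = -(3)/(25) = -0.1200; later rows by forward substitution.
  T[0,:] = [+0.0000, +0.0400, +0.2000, -0.2000, -0.1200, -0.2000]
  T[1,:] = [+0.0000, +0.0089, +0.2667, -0.0815, +0.0844, -0.1926]
  T[2,:] = [+0.0000, +0.0057, +0.0667, -0.2416, -0.2048, -0.1229]
  T[3,:] = [+0.0000, +0.0010, -0.0444, +0.0204, +0.1561, -0.1746]
  T[4,:] = [+0.0000, -0.0095, -0.0688, +0.0609, -0.0047, -0.0560]
  T[5,:] = [+0.0000, +0.0018, +0.0490, +0.0087, +0.0757, -0.0437]
|roots of det(T-λI)|: 0.2648, 0.1522, 0.1522, 0.0653, 0.0046, 0.0000.
ρ(T) = max|λ| = 0.2648; 0.2648 < 1, so it converges for any x₀.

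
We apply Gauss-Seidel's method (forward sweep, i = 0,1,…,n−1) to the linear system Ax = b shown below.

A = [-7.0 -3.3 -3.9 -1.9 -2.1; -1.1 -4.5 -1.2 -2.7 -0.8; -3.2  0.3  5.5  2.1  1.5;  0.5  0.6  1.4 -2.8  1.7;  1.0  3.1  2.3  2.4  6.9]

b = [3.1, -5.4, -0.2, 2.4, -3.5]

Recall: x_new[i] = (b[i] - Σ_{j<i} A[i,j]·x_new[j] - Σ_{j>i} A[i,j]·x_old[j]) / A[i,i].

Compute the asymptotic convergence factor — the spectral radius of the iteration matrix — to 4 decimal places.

A = D + L + U where D = diag(-7, -4.5, 5.5, -2.8, 6.9).
Gauss-Seidel: T = -(D+L)⁻¹U, row 0 first, T[0,1] = -(-3.3)/(-7) = -0.4714; later rows by forward substitution.
  T[0,:] = [+0.0000  -0.4714  -0.5571  -0.2714  -0.3000]
  T[1,:] = [+0.0000  +0.1152  -0.1305  -0.5337  -0.1044]
  T[2,:] = [+0.0000  -0.2806  -0.3170  -0.5106  -0.4416]
  T[3,:] = [+0.0000  -0.1998  -0.2860  -0.4181  +0.3104]
  T[4,:] = [+0.0000  +0.1796  +0.3445  +0.5947  +0.1296]
eigenvalue magnitudes: 0.9110, 0.3160, 0.1211, 0.1211, 0.0000.
ρ = 0.9110; 0.9110 < 1 ⇒ converges.

0.9110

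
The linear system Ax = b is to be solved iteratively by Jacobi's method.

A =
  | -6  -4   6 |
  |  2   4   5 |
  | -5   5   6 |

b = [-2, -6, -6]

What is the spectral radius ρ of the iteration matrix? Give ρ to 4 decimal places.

Split A = D + L + U, D = diag(-6, 4, 6).
Jacobi T = -D⁻¹(L+U): T[1,0] = -(2)/(4) = -0.5000; T[1,1] = 0.
  T[0,:] = [+0.0000 -0.6667 +1.0000]
  T[1,:] = [-0.5000 +0.0000 -1.2500]
  T[2,:] = [+0.8333 -0.8333 +0.0000]
|λ(T)| sorted: 1.6926, 1.0907, 0.6019.
ρ = 1.6926; 1.6926 > 1 ⇒ diverges.

1.6926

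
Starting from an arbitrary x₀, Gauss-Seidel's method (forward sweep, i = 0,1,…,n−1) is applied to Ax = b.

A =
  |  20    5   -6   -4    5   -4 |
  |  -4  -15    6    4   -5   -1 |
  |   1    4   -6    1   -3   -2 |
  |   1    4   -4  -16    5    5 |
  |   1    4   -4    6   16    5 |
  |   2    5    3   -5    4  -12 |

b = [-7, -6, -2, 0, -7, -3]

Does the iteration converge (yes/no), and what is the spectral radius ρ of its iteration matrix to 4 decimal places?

Let D = diag(20, -15, -6, -16, 16, -12); L, U the strict triangles.
GS T = -(D+L)⁻¹U: row 0 first, T[0,4] = -(5)/(20) = -0.2500; later rows by forward substitution.
  T[0,:] = [+0.0000 -0.2500 +0.3000 +0.2000 -0.2500 +0.2000]
  T[1,:] = [+0.0000 +0.0667 +0.3200 +0.2133 -0.2667 -0.1200]
  T[2,:] = [+0.0000 +0.0028 +0.2633 +0.3422 -0.7194 -0.3800]
  T[3,:] = [+0.0000 +0.0003 +0.0329 -0.0197 +0.4101 +0.3900]
  T[4,:] = [+0.0000 -0.0005 -0.0453 +0.0271 -0.2513 -0.5363]
  T[5,:] = [+0.0000 -0.0135 +0.2204 +0.2250 -0.5873 -0.4529]
eigenvalue magnitudes: 0.9331, 0.4495, 0.0993, 0.0857, 0.0760, 0.0000.
spectral radius ρ = 0.9331; 0.9331 < 1 ⇒ converges.

yes, ρ = 0.9331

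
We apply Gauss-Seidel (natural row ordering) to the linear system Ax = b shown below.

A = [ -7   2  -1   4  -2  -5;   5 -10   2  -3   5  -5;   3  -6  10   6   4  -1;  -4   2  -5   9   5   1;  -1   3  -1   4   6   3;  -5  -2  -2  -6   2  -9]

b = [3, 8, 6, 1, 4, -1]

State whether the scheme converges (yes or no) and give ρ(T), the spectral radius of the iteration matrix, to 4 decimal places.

Split A = D + L + U, D = diag(-7, -10, 10, 9, 6, -9).
GS T = -(D+L)⁻¹U: row 0 first, T[0,4] = -(-2)/(-7) = -0.2857; later rows by forward substitution.
  T[0,:] = [+0.0000 +0.2857 -0.1429 +0.5714 -0.2857 -0.7143]
  T[1,:] = [+0.0000 +0.1429 +0.1286 -0.0143 +0.3571 -0.8571]
  T[2,:] = [+0.0000 +0.0000 +0.1200 -0.7800 -0.1000 -0.2000]
  T[3,:] = [+0.0000 +0.0952 -0.0254 -0.1762 -0.8175 -0.3492]
  T[4,:] = [+0.0000 -0.0873 -0.0512 +0.0898 +0.3021 +0.0090]
  T[5,:] = [+0.0000 -0.2734 +0.0297 -0.0035 +0.7137 +0.8665]
|λ(T)| sorted: 1.1353, 0.3718, 0.3718, 0.1836, 0.1836, 0.0000.
ρ = 1.1353; 1.1353 > 1, so it fails to converge.

no, ρ = 1.1353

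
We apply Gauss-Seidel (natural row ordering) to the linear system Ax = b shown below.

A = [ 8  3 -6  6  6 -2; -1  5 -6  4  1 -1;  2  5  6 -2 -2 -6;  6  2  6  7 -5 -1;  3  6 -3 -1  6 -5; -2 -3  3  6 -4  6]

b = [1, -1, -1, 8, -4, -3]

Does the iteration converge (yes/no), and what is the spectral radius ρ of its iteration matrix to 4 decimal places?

Diagonal D = diag(8, 5, 6, 7, 6, 6); L, U strict lower/upper.
GS T = -(D+L)⁻¹U: row 0 first, T[0,5] = -(-2)/(8) = +0.2500; later rows by forward substitution.
  T[0,:] = [+0.0000  -0.3750  +0.7500  -0.7500  -0.7500  +0.2500]
  T[1,:] = [+0.0000  -0.0750  +1.3500  -0.9500  -0.3500  +0.2500]
  T[2,:] = [+0.0000  +0.1875  -1.3750  +1.3750  +0.8750  +0.7083]
  T[3,:] = [+0.0000  +0.1821  +0.1500  -0.2643  +0.7071  -0.7500]
  T[4,:] = [+0.0000  +0.3866  -2.3875  +1.9685  +1.2804  +0.6875]
  T[5,:] = [+0.0000  -0.1807  -0.1292  +0.1641  -0.7161  +1.0625]
moduli |λ_i(T)| = 1.1643, 0.8708, 0.4053, 0.2691, 0.2691, 0.0000.
ρ(T) = max|λ| = 1.1643; 1.1643 > 1 ⇒ diverges.

no, ρ = 1.1643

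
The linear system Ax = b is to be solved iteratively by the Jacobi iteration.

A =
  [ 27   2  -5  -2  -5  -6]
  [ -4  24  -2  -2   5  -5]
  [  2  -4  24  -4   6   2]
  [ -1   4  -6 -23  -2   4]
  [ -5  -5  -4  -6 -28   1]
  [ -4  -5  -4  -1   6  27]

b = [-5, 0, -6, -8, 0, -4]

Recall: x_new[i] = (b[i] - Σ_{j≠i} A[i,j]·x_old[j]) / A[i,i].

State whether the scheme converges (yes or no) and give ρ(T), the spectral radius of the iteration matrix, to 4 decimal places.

Split A = D + L + U, D = diag(27, 24, 24, -23, -28, 27).
Jacobi: T = -D⁻¹(L+U), T[5,2] = -(-4)/(27) = +0.1481; T[5,5] = 0.
  T[0,:] = [+0.0000 -0.0741 +0.1852 +0.0741 +0.1852 +0.2222]
  T[1,:] = [+0.1667 +0.0000 +0.0833 +0.0833 -0.2083 +0.2083]
  T[2,:] = [-0.0833 +0.1667 +0.0000 +0.1667 -0.2500 -0.0833]
  T[3,:] = [-0.0435 +0.1739 -0.2609 +0.0000 -0.0870 +0.1739]
  T[4,:] = [-0.1786 -0.1786 -0.1429 -0.2143 +0.0000 +0.0357]
  T[5,:] = [+0.1481 +0.1852 +0.1481 +0.0370 -0.2222 +0.0000]
eigenvalue magnitudes: 0.5104, 0.2803, 0.2803, 0.2483, 0.2483, 0.1995.
ρ = 0.5104; 0.5104 < 1, so it converges for any x₀.

yes, ρ = 0.5104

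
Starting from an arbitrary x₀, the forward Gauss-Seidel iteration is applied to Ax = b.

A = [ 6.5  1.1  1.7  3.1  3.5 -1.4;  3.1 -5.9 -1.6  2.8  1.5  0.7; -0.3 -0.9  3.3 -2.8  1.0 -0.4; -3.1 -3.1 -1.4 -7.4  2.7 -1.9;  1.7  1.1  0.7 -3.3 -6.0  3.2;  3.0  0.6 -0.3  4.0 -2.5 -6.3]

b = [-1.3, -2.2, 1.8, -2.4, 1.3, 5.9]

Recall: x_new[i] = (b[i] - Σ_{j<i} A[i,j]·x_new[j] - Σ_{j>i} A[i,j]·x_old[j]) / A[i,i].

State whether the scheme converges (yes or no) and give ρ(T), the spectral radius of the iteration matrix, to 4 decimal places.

Split A = D + L + U, D = diag(6.5, -5.9, 3.3, -7.4, -6, -6.3).
T_GS = -(D+L)⁻¹U: row 0 first, T[0,5] = -(-1.4)/(6.5) = +0.2154; later rows by forward substitution.
  T[0,:] = [+0.0000 -0.1692 -0.2615 -0.4769 -0.5385 +0.2154]
  T[1,:] = [+0.0000 -0.0889 -0.4086 +0.2240 -0.0287 +0.2318]
  T[2,:] = [+0.0000 -0.0396 -0.1352 +0.8662 -0.3598 +0.2040]
  T[3,:] = [+0.0000 +0.1156 +0.3063 -0.0579 +0.6705 -0.4827]
  T[4,:] = [+0.0000 -0.1325 -0.3333 +0.0389 -0.5686 +0.9261]
  T[5,:] = [+0.0000 +0.0388 +0.1697 -0.2992 +0.4094 -0.5591]
eigenvalue magnitudes: 1.6463, 0.3044, 0.3044, 0.2254, 0.1050, 0.0000.
ρ = 1.6463; 1.6463 > 1: divergent.

no, ρ = 1.6463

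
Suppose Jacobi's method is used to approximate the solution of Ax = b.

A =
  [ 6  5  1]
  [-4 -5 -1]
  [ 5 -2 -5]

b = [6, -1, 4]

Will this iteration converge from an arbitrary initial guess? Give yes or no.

yes

A = D + L + U where D = diag(6, -5, -5).
Jacobi T = -D⁻¹(L+U): T[1,0] = -(-4)/(-5) = -0.8000; T[1,1] = 0.
  T[0,:] = [+0.0000 -0.8333 -0.1667]
  T[1,:] = [-0.8000 +0.0000 -0.2000]
  T[2,:] = [+1.0000 -0.4000 +0.0000]
|roots of det(T-λI)|: 0.8451, 0.6333, 0.2118.
ρ = 0.8451; 0.8451 < 1, so it converges for any x₀.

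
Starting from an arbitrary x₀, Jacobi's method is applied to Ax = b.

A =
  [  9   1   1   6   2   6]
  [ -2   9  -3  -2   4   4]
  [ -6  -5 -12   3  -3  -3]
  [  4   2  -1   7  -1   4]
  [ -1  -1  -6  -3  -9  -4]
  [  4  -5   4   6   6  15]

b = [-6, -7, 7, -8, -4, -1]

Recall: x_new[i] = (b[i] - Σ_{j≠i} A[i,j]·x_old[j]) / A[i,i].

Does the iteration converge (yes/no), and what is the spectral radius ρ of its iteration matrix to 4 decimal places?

Let D = diag(9, 9, -12, 7, -9, 15); L, U the strict triangles.
Jacobi T = -D⁻¹(L+U): T[2,4] = -(-3)/(-12) = -0.2500; T[2,2] = 0.
  T[0,:] = [+0.0000 -0.1111 -0.1111 -0.6667 -0.2222 -0.6667]
  T[1,:] = [+0.2222 +0.0000 +0.3333 +0.2222 -0.4444 -0.4444]
  T[2,:] = [-0.5000 -0.4167 +0.0000 +0.2500 -0.2500 -0.2500]
  T[3,:] = [-0.5714 -0.2857 +0.1429 +0.0000 +0.1429 -0.5714]
  T[4,:] = [-0.1111 -0.1111 -0.6667 -0.3333 +0.0000 -0.4444]
  T[5,:] = [-0.2667 +0.3333 -0.2667 -0.4000 -0.4000 +0.0000]
moduli |λ_i(T)| = 1.2677, 0.6629, 0.6629, 0.5409, 0.5409, 0.4573.
ρ = 1.2677; 1.2677 > 1 ⇒ diverges.

no, ρ = 1.2677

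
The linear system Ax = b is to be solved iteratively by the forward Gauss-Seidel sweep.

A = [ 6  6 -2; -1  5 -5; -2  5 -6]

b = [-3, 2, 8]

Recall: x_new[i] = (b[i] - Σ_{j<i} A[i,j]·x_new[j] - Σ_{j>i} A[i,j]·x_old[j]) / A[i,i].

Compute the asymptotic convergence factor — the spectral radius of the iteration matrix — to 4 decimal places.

Split A = D + L + U, D = diag(6, 5, -6).
GS T = -(D+L)⁻¹U: row 0 first, T[0,2] = -(-2)/(6) = +0.3333; later rows by forward substitution.
  T[0,:] = [+0.0000, -1.0000, +0.3333]
  T[1,:] = [+0.0000, -0.2000, +1.0667]
  T[2,:] = [+0.0000, +0.1667, +0.7778]
|roots of det(T-λI)|: 0.9345, 0.3567, 0.0000.
spectral radius ρ = 0.9345; 0.9345 < 1: convergent.

0.9345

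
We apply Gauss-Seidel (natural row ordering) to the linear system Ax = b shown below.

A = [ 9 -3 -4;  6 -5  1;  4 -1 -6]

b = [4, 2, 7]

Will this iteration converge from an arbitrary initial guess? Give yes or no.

yes

Diagonal D = diag(9, -5, -6); L, U strict lower/upper.
Gauss-Seidel: T = -(D+L)⁻¹U, row 0 first, T[0,2] = -(-4)/(9) = +0.4444; later rows by forward substitution.
  T[0,:] = [+0.0000  +0.3333  +0.4444]
  T[1,:] = [+0.0000  +0.4000  +0.7333]
  T[2,:] = [+0.0000  +0.1556  +0.1741]
|roots of det(T-λI)|: 0.6432, 0.0691, 0.0000.
ρ(T) = max|λ| = 0.6432; 0.6432 < 1 ⇒ converges.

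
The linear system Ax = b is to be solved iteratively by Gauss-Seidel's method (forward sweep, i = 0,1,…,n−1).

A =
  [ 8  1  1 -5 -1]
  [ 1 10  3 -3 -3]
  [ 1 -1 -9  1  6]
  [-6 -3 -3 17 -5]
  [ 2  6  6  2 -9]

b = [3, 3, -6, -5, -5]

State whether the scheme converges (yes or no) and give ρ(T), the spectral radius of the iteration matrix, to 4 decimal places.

yes, ρ = 0.8803

Split A = D + L + U, D = diag(8, 10, -9, 17, -9).
Gauss-Seidel: T = -(D+L)⁻¹U, row 0 first, T[0,4] = -(-1)/(8) = +0.1250; later rows by forward substitution.
  T[0,:] = [+0.0000 -0.1250 -0.1250 +0.6250 +0.1250]
  T[1,:] = [+0.0000 +0.0125 -0.2875 +0.2375 +0.2875]
  T[2,:] = [+0.0000 -0.0153 +0.0181 +0.1542 +0.6486]
  T[3,:] = [+0.0000 -0.0446 -0.0917 +0.2897 +0.5034]
  T[4,:] = [+0.0000 -0.0395 -0.2278 +0.4644 +0.7637]
eigenvalue magnitudes: 0.8803, 0.1516, 0.1516, 0.0135, 0.0000.
spectral radius ρ = 0.8803; 0.8803 < 1: convergent.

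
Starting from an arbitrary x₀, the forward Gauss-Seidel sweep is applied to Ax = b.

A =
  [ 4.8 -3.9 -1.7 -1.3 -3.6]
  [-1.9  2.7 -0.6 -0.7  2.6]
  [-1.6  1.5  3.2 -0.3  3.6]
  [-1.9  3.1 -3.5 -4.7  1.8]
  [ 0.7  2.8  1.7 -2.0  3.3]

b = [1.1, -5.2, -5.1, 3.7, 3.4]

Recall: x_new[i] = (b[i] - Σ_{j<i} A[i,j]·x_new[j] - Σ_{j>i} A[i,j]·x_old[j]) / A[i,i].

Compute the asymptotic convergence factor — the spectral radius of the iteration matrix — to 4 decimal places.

1.3304

A = D + L + U where D = diag(4.8, 2.7, 3.2, -4.7, 3.3).
T_GS = -(D+L)⁻¹U: row 0 first, T[0,1] = -(-3.9)/(4.8) = +0.8125; later rows by forward substitution.
  T[0,:] = [+0.0000  +0.8125  +0.3542  +0.2708  +0.7500]
  T[1,:] = [+0.0000  +0.5718  +0.4715  +0.4498  -0.4352]
  T[2,:] = [+0.0000  +0.1382  -0.0439  +0.0183  -0.5460]
  T[3,:] = [+0.0000  -0.0543  +0.2005  +0.1736  +0.1994]
  T[4,:] = [+0.0000  -0.7616  -0.3310  -0.3434  +0.6123]
moduli |λ_i(T)| = 1.3304, 0.1780, 0.1780, 0.0326, 0.0000.
ρ = 1.3304; 1.3304 > 1, so it fails to converge.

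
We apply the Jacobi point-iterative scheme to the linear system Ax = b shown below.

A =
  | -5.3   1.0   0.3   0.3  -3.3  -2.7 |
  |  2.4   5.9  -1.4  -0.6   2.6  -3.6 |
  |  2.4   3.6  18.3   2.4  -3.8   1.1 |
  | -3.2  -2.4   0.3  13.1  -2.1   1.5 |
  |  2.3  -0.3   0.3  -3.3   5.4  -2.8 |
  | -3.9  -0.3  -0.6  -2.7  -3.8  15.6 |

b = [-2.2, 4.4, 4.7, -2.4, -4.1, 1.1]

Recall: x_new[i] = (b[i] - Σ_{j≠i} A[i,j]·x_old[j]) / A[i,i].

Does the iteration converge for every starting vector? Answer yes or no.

yes

Write A = D+L+U with D = diag(-5.3, 5.9, 18.3, 13.1, 5.4, 15.6).
Jacobi: T = -D⁻¹(L+U), T[4,1] = -(-0.3)/(5.4) = +0.0556; T[4,4] = 0.
  T[0,:] = [+0.0000, +0.1887, +0.0566, +0.0566, -0.6226, -0.5094]
  T[1,:] = [-0.4068, +0.0000, +0.2373, +0.1017, -0.4407, +0.6102]
  T[2,:] = [-0.1311, -0.1967, +0.0000, -0.1311, +0.2077, -0.0601]
  T[3,:] = [+0.2443, +0.1832, -0.0229, +0.0000, +0.1603, -0.1145]
  T[4,:] = [-0.4259, +0.0556, -0.0556, +0.6111, +0.0000, +0.5185]
  T[5,:] = [+0.2500, +0.0192, +0.0385, +0.1731, +0.2436, +0.0000]
moduli |λ_i(T)| = 0.7066, 0.3425, 0.3425, 0.3351, 0.3101, 0.3101.
ρ(T) = max|λ| = 0.7066; 0.7066 < 1 ⇒ converges.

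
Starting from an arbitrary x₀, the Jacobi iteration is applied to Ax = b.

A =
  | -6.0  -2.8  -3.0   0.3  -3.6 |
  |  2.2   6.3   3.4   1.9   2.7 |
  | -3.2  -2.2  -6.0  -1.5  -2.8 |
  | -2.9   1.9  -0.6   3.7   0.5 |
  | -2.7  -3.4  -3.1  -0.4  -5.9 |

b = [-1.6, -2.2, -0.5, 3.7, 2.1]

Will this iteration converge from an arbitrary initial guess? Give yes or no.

no

Split A = D + L + U, D = diag(-6, 6.3, -6, 3.7, -5.9).
Jacobi: T = -D⁻¹(L+U), T[0,1] = -(-2.8)/(-6) = -0.4667; T[0,0] = 0.
  T[0,:] = [+0.0000  -0.4667  -0.5000  +0.0500  -0.6000]
  T[1,:] = [-0.3492  +0.0000  -0.5397  -0.3016  -0.4286]
  T[2,:] = [-0.5333  -0.3667  +0.0000  -0.2500  -0.4667]
  T[3,:] = [+0.7838  -0.5135  +0.1622  +0.0000  -0.1351]
  T[4,:] = [-0.4576  -0.5763  -0.5254  -0.0678  +0.0000]
eigenvalue magnitudes: 1.4088, 0.6217, 0.6217, 0.5584, 0.3586.
spectral radius ρ = 1.4088; 1.4088 > 1: divergent.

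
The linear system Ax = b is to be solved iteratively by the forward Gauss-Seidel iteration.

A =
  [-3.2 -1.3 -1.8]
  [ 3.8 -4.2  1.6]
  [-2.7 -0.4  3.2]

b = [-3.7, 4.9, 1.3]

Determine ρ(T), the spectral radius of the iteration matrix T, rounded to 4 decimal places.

0.6605

Let D = diag(-3.2, -4.2, 3.2); L, U the strict triangles.
T_GS = -(D+L)⁻¹U: row 0 first, T[0,2] = -(-1.8)/(-3.2) = -0.5625; later rows by forward substitution.
  T[0,:] = [+0.0000, -0.4062, -0.5625]
  T[1,:] = [+0.0000, -0.3676, -0.1280]
  T[2,:] = [+0.0000, -0.3887, -0.4906]
|λ(T)| sorted: 0.6605, 0.1977, 0.0000.
spectral radius ρ = 0.6605; 0.6605 < 1: convergent.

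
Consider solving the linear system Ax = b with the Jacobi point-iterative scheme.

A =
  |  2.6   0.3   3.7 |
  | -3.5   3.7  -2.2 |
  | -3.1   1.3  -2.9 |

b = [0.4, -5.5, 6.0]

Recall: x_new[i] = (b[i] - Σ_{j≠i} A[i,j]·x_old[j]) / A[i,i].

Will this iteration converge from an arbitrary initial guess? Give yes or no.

Diagonal D = diag(2.6, 3.7, -2.9); L, U strict lower/upper.
T_J = -D⁻¹(L+U): T[2,0] = -(-3.1)/(-2.9) = -1.0690; T[2,2] = 0.
  T[0,:] = [+0.0000  -0.1154  -1.4231]
  T[1,:] = [+0.9459  +0.0000  +0.5946]
  T[2,:] = [-1.0690  +0.4483  +0.0000]
|λ(T)| sorted: 1.4314, 1.0924, 0.3390.
ρ(T) = max|λ| = 1.4314; 1.4314 > 1 ⇒ diverges.

no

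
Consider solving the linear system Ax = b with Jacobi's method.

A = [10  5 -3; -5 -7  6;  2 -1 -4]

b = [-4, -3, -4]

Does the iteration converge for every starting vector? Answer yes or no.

yes

Diagonal D = diag(10, -7, -4); L, U strict lower/upper.
Jacobi T = -D⁻¹(L+U): T[0,2] = -(-3)/(10) = +0.3000; T[0,0] = 0.
  T[0,:] = [+0.0000  -0.5000  +0.3000]
  T[1,:] = [-0.7143  +0.0000  +0.8571]
  T[2,:] = [+0.5000  -0.2500  +0.0000]
|roots of det(T-λI)|: 0.7187, 0.4729, 0.4729.
ρ(T) = max|λ| = 0.7187; 0.7187 < 1: convergent.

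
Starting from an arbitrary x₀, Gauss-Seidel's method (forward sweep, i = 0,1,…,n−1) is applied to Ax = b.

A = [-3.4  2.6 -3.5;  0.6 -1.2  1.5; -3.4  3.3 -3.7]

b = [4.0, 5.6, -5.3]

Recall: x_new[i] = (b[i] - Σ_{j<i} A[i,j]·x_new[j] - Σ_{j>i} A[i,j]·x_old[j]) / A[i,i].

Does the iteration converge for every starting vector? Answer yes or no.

no

Write A = D+L+U with D = diag(-3.4, -1.2, -3.7).
Gauss-Seidel: T = -(D+L)⁻¹U, row 0 first, T[0,2] = -(-3.5)/(-3.4) = -1.0294; later rows by forward substitution.
  T[0,:] = [+0.0000  +0.7647  -1.0294]
  T[1,:] = [+0.0000  +0.3824  +0.7353]
  T[2,:] = [+0.0000  -0.3617  +1.6017]
eigenvalue magnitudes: 1.3173, 0.6668, 0.0000.
ρ(T) = max|λ| = 1.3173; 1.3173 > 1, so it fails to converge.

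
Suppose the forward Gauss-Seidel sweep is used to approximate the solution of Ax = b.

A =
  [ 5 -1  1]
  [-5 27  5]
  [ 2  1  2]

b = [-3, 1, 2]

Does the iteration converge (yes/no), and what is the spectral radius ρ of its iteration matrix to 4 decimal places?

Diagonal D = diag(5, 27, 2); L, U strict lower/upper.
T_GS = -(D+L)⁻¹U: row 0 first, T[0,1] = -(-1)/(5) = +0.2000; later rows by forward substitution.
  T[0,:] = [+0.0000, +0.2000, -0.2000]
  T[1,:] = [+0.0000, +0.0370, -0.2222]
  T[2,:] = [+0.0000, -0.2185, +0.3111]
|λ(T)| sorted: 0.4336, 0.0854, 0.0000.
ρ = 0.4336; 0.4336 < 1, so it converges for any x₀.

yes, ρ = 0.4336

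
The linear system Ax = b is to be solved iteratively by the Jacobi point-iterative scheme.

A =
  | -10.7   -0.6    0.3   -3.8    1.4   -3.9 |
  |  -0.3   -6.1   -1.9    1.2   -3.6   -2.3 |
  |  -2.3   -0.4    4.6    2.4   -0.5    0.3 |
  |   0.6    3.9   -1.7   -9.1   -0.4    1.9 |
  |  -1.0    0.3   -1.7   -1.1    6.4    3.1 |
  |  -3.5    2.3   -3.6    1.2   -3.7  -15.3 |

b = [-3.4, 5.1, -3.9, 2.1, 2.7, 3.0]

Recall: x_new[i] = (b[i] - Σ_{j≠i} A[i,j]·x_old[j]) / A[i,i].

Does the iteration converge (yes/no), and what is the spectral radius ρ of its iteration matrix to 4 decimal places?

Write A = D+L+U with D = diag(-10.7, -6.1, 4.6, -9.1, 6.4, -15.3).
Jacobi T = -D⁻¹(L+U): T[5,4] = -(-3.7)/(-15.3) = -0.2418; T[5,5] = 0.
  T[0,:] = [+0.0000  -0.0561  +0.0280  -0.3551  +0.1308  -0.3645]
  T[1,:] = [-0.0492  +0.0000  -0.3115  +0.1967  -0.5902  -0.3770]
  T[2,:] = [+0.5000  +0.0870  +0.0000  -0.5217  +0.1087  -0.0652]
  T[3,:] = [+0.0659  +0.4286  -0.1868  +0.0000  -0.0440  +0.2088]
  T[4,:] = [+0.1562  -0.0469  +0.2656  +0.1719  +0.0000  -0.4844]
  T[5,:] = [-0.2288  +0.1503  -0.2353  +0.0784  -0.2418  +0.0000]
|eigenvalues of T|: 0.8957, 0.4251, 0.4251, 0.3803, 0.3803, 0.0677.
ρ(T) = max|λ| = 0.8957; 0.8957 < 1: convergent.

yes, ρ = 0.8957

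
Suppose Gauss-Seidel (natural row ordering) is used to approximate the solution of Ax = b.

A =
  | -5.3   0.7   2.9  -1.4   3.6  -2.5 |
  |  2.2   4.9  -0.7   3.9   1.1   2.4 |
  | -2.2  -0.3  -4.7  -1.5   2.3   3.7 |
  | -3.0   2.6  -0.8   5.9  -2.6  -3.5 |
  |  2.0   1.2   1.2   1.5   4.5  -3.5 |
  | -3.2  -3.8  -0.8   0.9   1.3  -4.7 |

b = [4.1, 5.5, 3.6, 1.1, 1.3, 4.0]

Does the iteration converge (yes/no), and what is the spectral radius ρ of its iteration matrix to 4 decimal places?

no, ρ = 1.3307

Split A = D + L + U, D = diag(-5.3, 4.9, -4.7, 5.9, 4.5, -4.7).
GS T = -(D+L)⁻¹U: row 0 first, T[0,1] = -(0.7)/(-5.3) = +0.1321; later rows by forward substitution.
  T[0,:] = [+0.0000 +0.1321 +0.5472 -0.2642 +0.6792 -0.4717]
  T[1,:] = [+0.0000 -0.0593 -0.1028 -0.6773 -0.5295 -0.2780]
  T[2,:] = [+0.0000 -0.0580 -0.2496 -0.1523 +0.2052 +1.0258]
  T[3,:] = [+0.0000 +0.0854 +0.2897 +0.1435 +1.0472 +0.6150]
  T[4,:] = [+0.0000 -0.0559 -0.2458 +0.2908 -0.5645 +0.5830]
  T[5,:] = [+0.0000 -0.0312 -0.2594 +0.8613 -0.0249 +0.6504]
eigenvalue magnitudes: 1.3307, 0.8526, 0.8526, 0.2461, 0.0059, 0.0000.
ρ = 1.3307; 1.3307 > 1 ⇒ diverges.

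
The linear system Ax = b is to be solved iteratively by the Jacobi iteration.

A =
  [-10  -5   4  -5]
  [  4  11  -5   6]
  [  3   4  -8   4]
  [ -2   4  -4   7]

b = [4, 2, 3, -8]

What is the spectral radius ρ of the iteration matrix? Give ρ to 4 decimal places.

1.2196

Diagonal D = diag(-10, 11, -8, 7); L, U strict lower/upper.
Jacobi: T = -D⁻¹(L+U), T[3,2] = -(-4)/(7) = +0.5714; T[3,3] = 0.
  T[0,:] = [+0.0000 -0.5000 +0.4000 -0.5000]
  T[1,:] = [-0.3636 +0.0000 +0.4545 -0.5455]
  T[2,:] = [+0.3750 +0.5000 +0.0000 +0.5000]
  T[3,:] = [+0.2857 -0.5714 +0.5714 +0.0000]
|roots of det(T-λI)|: 1.2196, 0.5513, 0.4139, 0.2543.
spectral radius ρ = 1.2196; 1.2196 > 1: divergent.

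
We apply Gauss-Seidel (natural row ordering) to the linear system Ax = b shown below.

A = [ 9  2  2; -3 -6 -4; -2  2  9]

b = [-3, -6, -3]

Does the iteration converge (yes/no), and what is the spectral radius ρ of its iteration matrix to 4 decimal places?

Let D = diag(9, -6, 9); L, U the strict triangles.
GS T = -(D+L)⁻¹U: row 0 first, T[0,1] = -(2)/(9) = -0.2222; later rows by forward substitution.
  T[0,:] = [+0.0000, -0.2222, -0.2222]
  T[1,:] = [+0.0000, +0.1111, -0.5556]
  T[2,:] = [+0.0000, -0.0741, +0.0741]
|roots of det(T-λI)|: 0.2963, 0.1111, 0.0000.
spectral radius ρ = 0.2963; 0.2963 < 1: convergent.

yes, ρ = 0.2963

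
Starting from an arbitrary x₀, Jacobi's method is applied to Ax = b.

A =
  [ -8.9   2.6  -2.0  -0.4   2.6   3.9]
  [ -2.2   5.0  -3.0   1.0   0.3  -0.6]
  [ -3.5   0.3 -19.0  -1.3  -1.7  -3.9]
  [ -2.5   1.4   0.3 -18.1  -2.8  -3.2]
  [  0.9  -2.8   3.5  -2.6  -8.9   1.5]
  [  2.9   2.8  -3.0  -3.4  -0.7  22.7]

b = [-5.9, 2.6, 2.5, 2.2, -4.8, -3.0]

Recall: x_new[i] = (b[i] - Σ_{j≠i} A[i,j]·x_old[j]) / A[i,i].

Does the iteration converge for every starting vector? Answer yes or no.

A = D + L + U where D = diag(-8.9, 5, -19, -18.1, -8.9, 22.7).
Jacobi T = -D⁻¹(L+U): T[2,4] = -(-1.7)/(-19) = -0.0895; T[2,2] = 0.
  T[0,:] = [+0.0000, +0.2921, -0.2247, -0.0449, +0.2921, +0.4382]
  T[1,:] = [+0.4400, +0.0000, +0.6000, -0.2000, -0.0600, +0.1200]
  T[2,:] = [-0.1842, +0.0158, +0.0000, -0.0684, -0.0895, -0.2053]
  T[3,:] = [-0.1381, +0.0773, +0.0166, +0.0000, -0.1547, -0.1768]
  T[4,:] = [+0.1011, -0.3146, +0.3933, -0.2921, +0.0000, +0.1685]
  T[5,:] = [-0.1278, -0.1233, +0.1322, +0.1498, +0.0308, +0.0000]
|eigenvalues of T|: 0.5901, 0.4172, 0.4172, 0.2083, 0.2083, 0.1489.
spectral radius ρ = 0.5901; 0.5901 < 1: convergent.

yes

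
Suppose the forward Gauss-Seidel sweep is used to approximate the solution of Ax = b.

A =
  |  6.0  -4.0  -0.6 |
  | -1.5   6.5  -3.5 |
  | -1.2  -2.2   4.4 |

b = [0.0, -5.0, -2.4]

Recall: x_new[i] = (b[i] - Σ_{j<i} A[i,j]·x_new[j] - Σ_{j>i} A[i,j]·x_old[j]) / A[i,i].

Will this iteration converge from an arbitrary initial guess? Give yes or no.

yes

Diagonal D = diag(6, 6.5, 4.4); L, U strict lower/upper.
T_GS = -(D+L)⁻¹U: row 0 first, T[0,1] = -(-4)/(6) = +0.6667; later rows by forward substitution.
  T[0,:] = [+0.0000, +0.6667, +0.1000]
  T[1,:] = [+0.0000, +0.1538, +0.5615]
  T[2,:] = [+0.0000, +0.2587, +0.3080]
eigenvalue magnitudes: 0.6198, 0.1579, 0.0000.
spectral radius ρ = 0.6198; 0.6198 < 1: convergent.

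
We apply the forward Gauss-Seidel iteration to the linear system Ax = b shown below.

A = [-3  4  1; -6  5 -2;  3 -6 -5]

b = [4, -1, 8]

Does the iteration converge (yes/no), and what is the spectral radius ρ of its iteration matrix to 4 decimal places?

Write A = D+L+U with D = diag(-3, 5, -5).
GS T = -(D+L)⁻¹U: row 0 first, T[0,1] = -(4)/(-3) = +1.3333; later rows by forward substitution.
  T[0,:] = [+0.0000  +1.3333  +0.3333]
  T[1,:] = [+0.0000  +1.6000  +0.8000]
  T[2,:] = [+0.0000  -1.1200  -0.7600]
|λ(T)| sorted: 1.1246, 0.2846, 0.0000.
spectral radius ρ = 1.1246; 1.1246 > 1 ⇒ diverges.

no, ρ = 1.1246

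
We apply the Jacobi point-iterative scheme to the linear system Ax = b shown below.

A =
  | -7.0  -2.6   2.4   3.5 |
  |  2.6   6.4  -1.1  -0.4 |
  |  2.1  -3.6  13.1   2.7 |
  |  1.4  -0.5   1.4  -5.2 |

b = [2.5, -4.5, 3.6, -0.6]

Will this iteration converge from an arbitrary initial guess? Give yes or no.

yes

Diagonal D = diag(-7, 6.4, 13.1, -5.2); L, U strict lower/upper.
T_J = -D⁻¹(L+U): T[1,2] = -(-1.1)/(6.4) = +0.1719; T[1,1] = 0.
  T[0,:] = [+0.0000 -0.3714 +0.3429 +0.5000]
  T[1,:] = [-0.4062 +0.0000 +0.1719 +0.0625]
  T[2,:] = [-0.1603 +0.2748 +0.0000 -0.2061]
  T[3,:] = [+0.2692 -0.0962 +0.2692 +0.0000]
moduli |λ_i(T)| = 0.5245, 0.3697, 0.3697, 0.1207.
ρ = 0.5245; 0.5245 < 1, so it converges for any x₀.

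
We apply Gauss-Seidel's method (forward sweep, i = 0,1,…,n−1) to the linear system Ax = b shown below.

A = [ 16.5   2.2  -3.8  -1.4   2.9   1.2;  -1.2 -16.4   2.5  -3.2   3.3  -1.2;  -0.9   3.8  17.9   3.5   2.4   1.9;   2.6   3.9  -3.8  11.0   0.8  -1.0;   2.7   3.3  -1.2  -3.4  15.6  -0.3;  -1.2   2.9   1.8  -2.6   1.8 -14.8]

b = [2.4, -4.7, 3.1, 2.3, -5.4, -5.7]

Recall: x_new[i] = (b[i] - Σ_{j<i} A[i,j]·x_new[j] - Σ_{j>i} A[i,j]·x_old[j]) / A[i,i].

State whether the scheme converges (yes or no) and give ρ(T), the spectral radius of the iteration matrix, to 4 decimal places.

Let D = diag(16.5, -16.4, 17.9, 11, 15.6, -14.8); L, U the strict triangles.
T_GS = -(D+L)⁻¹U: row 0 first, T[0,3] = -(-1.4)/(16.5) = +0.0848; later rows by forward substitution.
  T[0,:] = [+0.0000, -0.1333, +0.2303, +0.0848, -0.1758, -0.0727]
  T[1,:] = [+0.0000, +0.0098, +0.1356, -0.2013, +0.2141, -0.0678]
  T[2,:] = [+0.0000, -0.0088, -0.0172, -0.1485, -0.1884, -0.0954]
  T[3,:] = [+0.0000, +0.0250, -0.1085, +0.0000, -0.1722, +0.0992]
  T[4,:] = [+0.0000, +0.0258, -0.0935, +0.0165, -0.0669, +0.0605]
  T[5,:] = [+0.0000, +0.0104, +0.0135, -0.0624, +0.0554, -0.0291]
moduli |λ_i(T)| = 0.2360, 0.0927, 0.0702, 0.0702, 0.0042, 0.0000.
ρ(T) = max|λ| = 0.2360; 0.2360 < 1, so it converges for any x₀.

yes, ρ = 0.2360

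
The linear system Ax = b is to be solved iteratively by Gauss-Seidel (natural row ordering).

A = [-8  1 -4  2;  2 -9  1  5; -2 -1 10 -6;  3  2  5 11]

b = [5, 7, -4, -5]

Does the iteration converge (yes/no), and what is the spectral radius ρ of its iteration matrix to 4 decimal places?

Split A = D + L + U, D = diag(-8, -9, 10, 11).
GS T = -(D+L)⁻¹U: row 0 first, T[0,1] = -(1)/(-8) = +0.1250; later rows by forward substitution.
  T[0,:] = [+0.0000 +0.1250 -0.5000 +0.2500]
  T[1,:] = [+0.0000 +0.0278 +0.0000 +0.6111]
  T[2,:] = [+0.0000 +0.0278 -0.1000 +0.7111]
  T[3,:] = [+0.0000 -0.0518 +0.1818 -0.5025]
|λ(T)| sorted: 0.6748, 0.0580, 0.0580, 0.0000.
spectral radius ρ = 0.6748; 0.6748 < 1 ⇒ converges.

yes, ρ = 0.6748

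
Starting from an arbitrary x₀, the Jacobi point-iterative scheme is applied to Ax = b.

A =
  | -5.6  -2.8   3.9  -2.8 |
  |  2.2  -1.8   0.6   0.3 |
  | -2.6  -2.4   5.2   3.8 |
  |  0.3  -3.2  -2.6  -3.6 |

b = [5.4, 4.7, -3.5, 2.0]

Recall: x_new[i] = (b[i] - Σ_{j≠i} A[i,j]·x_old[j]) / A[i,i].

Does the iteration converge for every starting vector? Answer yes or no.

Split A = D + L + U, D = diag(-5.6, -1.8, 5.2, -3.6).
T_J = -D⁻¹(L+U): T[2,0] = -(-2.6)/(5.2) = +0.5000; T[2,2] = 0.
  T[0,:] = [+0.0000 -0.5000 +0.6964 -0.5000]
  T[1,:] = [+1.2222 +0.0000 +0.3333 +0.1667]
  T[2,:] = [+0.5000 +0.4615 +0.0000 -0.7308]
  T[3,:] = [+0.0833 -0.8889 -0.7222 +0.0000]
|eigenvalues of T|: 1.3371, 1.0662, 1.0662, 0.8263.
ρ = 1.3371; 1.3371 > 1: divergent.

no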